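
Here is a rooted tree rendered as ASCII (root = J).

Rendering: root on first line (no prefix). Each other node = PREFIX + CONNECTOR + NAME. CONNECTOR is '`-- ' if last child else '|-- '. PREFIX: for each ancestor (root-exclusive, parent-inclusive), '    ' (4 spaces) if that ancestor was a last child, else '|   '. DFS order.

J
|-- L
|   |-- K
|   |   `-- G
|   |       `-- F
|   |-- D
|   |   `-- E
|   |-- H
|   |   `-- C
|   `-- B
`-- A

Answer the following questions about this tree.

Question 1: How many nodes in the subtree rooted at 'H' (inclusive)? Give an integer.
Subtree rooted at H contains: C, H
Count = 2

Answer: 2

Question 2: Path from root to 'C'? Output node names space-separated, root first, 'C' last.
Walk down from root: J -> L -> H -> C

Answer: J L H C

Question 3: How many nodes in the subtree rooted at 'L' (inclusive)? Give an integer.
Subtree rooted at L contains: B, C, D, E, F, G, H, K, L
Count = 9

Answer: 9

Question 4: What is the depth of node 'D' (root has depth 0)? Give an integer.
Answer: 2

Derivation:
Path from root to D: J -> L -> D
Depth = number of edges = 2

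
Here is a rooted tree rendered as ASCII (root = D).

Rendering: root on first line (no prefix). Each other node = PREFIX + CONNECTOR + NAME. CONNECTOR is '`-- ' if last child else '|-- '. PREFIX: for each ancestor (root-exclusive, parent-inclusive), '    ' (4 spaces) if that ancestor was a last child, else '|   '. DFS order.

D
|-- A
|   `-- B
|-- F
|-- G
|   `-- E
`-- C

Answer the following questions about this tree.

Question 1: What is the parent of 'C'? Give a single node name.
Scan adjacency: C appears as child of D

Answer: D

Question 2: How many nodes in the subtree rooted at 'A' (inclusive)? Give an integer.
Answer: 2

Derivation:
Subtree rooted at A contains: A, B
Count = 2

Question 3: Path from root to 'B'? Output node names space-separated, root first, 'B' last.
Walk down from root: D -> A -> B

Answer: D A B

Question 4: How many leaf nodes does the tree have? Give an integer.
Leaves (nodes with no children): B, C, E, F

Answer: 4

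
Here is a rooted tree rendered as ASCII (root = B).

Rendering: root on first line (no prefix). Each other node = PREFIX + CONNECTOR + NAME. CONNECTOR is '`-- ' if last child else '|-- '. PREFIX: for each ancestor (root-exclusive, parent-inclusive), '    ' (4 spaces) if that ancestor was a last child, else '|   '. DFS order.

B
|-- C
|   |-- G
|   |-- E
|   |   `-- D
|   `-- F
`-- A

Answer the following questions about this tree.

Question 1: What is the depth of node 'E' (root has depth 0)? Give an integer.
Path from root to E: B -> C -> E
Depth = number of edges = 2

Answer: 2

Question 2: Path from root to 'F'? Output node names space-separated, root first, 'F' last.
Walk down from root: B -> C -> F

Answer: B C F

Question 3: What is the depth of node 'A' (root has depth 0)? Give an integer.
Answer: 1

Derivation:
Path from root to A: B -> A
Depth = number of edges = 1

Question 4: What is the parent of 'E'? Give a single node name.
Scan adjacency: E appears as child of C

Answer: C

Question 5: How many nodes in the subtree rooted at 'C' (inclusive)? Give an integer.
Subtree rooted at C contains: C, D, E, F, G
Count = 5

Answer: 5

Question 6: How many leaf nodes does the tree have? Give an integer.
Leaves (nodes with no children): A, D, F, G

Answer: 4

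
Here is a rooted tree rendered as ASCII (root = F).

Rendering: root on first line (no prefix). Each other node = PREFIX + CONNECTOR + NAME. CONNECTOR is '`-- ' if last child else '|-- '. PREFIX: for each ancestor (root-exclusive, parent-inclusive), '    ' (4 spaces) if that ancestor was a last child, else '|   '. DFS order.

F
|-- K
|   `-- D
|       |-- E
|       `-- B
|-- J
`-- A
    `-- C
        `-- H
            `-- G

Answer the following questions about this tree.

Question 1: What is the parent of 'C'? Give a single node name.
Scan adjacency: C appears as child of A

Answer: A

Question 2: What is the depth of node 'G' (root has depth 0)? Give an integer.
Path from root to G: F -> A -> C -> H -> G
Depth = number of edges = 4

Answer: 4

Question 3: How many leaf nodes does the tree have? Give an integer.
Leaves (nodes with no children): B, E, G, J

Answer: 4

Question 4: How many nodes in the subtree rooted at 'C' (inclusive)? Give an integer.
Answer: 3

Derivation:
Subtree rooted at C contains: C, G, H
Count = 3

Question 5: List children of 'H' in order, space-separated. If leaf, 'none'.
Answer: G

Derivation:
Node H's children (from adjacency): G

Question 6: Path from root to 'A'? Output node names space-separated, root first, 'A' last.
Answer: F A

Derivation:
Walk down from root: F -> A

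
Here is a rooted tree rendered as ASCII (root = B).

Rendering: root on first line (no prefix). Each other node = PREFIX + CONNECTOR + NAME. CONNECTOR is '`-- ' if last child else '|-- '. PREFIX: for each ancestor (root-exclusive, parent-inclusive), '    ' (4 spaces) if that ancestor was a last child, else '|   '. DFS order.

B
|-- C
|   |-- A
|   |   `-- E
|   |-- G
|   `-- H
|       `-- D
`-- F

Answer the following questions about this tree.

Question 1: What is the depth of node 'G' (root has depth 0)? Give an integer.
Answer: 2

Derivation:
Path from root to G: B -> C -> G
Depth = number of edges = 2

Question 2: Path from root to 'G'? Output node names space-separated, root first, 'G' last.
Walk down from root: B -> C -> G

Answer: B C G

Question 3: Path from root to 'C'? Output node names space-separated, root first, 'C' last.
Answer: B C

Derivation:
Walk down from root: B -> C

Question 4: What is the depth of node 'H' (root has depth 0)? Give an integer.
Answer: 2

Derivation:
Path from root to H: B -> C -> H
Depth = number of edges = 2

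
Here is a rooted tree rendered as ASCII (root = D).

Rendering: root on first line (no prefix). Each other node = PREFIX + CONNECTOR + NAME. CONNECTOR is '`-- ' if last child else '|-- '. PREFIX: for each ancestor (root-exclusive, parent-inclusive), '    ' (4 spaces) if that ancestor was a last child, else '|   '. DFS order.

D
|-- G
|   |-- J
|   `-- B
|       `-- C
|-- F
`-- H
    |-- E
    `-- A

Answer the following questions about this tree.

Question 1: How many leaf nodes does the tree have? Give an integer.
Answer: 5

Derivation:
Leaves (nodes with no children): A, C, E, F, J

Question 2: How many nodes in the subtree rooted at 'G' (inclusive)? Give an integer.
Answer: 4

Derivation:
Subtree rooted at G contains: B, C, G, J
Count = 4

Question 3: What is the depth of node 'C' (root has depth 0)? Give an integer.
Answer: 3

Derivation:
Path from root to C: D -> G -> B -> C
Depth = number of edges = 3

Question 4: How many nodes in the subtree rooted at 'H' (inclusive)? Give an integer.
Answer: 3

Derivation:
Subtree rooted at H contains: A, E, H
Count = 3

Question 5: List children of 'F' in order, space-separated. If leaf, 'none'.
Node F's children (from adjacency): (leaf)

Answer: none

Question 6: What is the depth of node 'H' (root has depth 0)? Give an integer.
Path from root to H: D -> H
Depth = number of edges = 1

Answer: 1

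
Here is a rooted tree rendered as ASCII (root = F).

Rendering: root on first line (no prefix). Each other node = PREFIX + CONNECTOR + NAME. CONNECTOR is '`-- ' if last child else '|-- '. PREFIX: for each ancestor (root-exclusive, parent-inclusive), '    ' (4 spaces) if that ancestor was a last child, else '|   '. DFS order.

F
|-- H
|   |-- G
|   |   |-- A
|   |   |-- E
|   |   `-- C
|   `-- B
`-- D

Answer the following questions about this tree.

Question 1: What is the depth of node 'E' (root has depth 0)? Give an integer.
Path from root to E: F -> H -> G -> E
Depth = number of edges = 3

Answer: 3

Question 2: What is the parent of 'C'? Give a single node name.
Scan adjacency: C appears as child of G

Answer: G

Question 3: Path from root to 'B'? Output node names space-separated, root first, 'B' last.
Answer: F H B

Derivation:
Walk down from root: F -> H -> B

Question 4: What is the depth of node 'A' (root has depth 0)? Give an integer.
Path from root to A: F -> H -> G -> A
Depth = number of edges = 3

Answer: 3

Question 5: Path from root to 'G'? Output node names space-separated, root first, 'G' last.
Walk down from root: F -> H -> G

Answer: F H G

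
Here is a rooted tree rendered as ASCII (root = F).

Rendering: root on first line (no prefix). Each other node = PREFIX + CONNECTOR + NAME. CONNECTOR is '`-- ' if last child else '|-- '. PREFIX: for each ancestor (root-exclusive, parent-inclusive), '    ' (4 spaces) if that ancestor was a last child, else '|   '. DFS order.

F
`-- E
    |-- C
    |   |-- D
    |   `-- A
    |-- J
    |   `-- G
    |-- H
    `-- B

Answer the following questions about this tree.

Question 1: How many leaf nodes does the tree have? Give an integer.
Leaves (nodes with no children): A, B, D, G, H

Answer: 5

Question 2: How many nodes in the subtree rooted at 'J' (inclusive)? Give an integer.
Answer: 2

Derivation:
Subtree rooted at J contains: G, J
Count = 2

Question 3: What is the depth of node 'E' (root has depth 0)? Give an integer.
Path from root to E: F -> E
Depth = number of edges = 1

Answer: 1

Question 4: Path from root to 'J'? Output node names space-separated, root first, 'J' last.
Walk down from root: F -> E -> J

Answer: F E J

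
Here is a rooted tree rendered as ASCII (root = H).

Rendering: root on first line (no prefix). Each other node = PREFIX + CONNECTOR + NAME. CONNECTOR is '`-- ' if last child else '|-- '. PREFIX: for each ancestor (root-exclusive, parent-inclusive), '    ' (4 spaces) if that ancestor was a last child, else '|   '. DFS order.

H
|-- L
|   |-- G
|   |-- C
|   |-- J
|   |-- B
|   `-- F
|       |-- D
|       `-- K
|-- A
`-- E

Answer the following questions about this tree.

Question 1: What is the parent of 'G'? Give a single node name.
Scan adjacency: G appears as child of L

Answer: L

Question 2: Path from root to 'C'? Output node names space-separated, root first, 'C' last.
Walk down from root: H -> L -> C

Answer: H L C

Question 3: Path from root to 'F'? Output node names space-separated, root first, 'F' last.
Walk down from root: H -> L -> F

Answer: H L F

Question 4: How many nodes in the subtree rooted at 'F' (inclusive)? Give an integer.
Answer: 3

Derivation:
Subtree rooted at F contains: D, F, K
Count = 3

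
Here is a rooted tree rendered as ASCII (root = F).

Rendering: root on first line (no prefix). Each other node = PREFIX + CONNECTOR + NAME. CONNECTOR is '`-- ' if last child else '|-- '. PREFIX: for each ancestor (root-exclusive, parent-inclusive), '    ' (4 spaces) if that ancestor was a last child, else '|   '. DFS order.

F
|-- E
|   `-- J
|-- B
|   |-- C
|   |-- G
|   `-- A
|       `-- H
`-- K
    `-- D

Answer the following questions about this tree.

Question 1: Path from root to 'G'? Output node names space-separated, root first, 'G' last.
Walk down from root: F -> B -> G

Answer: F B G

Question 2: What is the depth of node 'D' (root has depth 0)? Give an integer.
Path from root to D: F -> K -> D
Depth = number of edges = 2

Answer: 2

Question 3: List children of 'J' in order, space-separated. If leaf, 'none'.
Answer: none

Derivation:
Node J's children (from adjacency): (leaf)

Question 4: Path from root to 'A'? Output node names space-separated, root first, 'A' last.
Walk down from root: F -> B -> A

Answer: F B A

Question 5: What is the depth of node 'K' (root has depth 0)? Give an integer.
Answer: 1

Derivation:
Path from root to K: F -> K
Depth = number of edges = 1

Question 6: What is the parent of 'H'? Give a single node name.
Scan adjacency: H appears as child of A

Answer: A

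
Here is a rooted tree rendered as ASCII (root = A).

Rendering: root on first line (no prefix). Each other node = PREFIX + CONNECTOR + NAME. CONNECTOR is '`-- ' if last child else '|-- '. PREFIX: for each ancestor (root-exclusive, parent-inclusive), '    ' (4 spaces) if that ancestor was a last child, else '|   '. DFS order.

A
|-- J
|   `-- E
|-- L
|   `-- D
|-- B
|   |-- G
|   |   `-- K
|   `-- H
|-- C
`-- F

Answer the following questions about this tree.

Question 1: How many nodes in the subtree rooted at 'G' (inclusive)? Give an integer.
Answer: 2

Derivation:
Subtree rooted at G contains: G, K
Count = 2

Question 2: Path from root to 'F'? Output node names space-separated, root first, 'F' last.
Walk down from root: A -> F

Answer: A F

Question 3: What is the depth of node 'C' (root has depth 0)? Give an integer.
Path from root to C: A -> C
Depth = number of edges = 1

Answer: 1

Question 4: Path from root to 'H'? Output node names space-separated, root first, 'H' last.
Walk down from root: A -> B -> H

Answer: A B H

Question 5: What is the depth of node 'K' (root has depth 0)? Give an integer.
Path from root to K: A -> B -> G -> K
Depth = number of edges = 3

Answer: 3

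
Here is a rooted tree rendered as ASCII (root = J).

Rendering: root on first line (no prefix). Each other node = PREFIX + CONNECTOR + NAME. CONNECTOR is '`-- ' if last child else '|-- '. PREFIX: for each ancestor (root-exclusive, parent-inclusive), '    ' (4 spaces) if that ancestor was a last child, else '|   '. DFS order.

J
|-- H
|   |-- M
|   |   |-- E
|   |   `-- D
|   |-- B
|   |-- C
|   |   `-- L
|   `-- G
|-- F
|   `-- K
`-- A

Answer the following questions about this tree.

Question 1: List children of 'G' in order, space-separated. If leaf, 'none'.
Answer: none

Derivation:
Node G's children (from adjacency): (leaf)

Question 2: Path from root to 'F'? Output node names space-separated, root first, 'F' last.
Answer: J F

Derivation:
Walk down from root: J -> F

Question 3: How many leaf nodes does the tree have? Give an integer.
Leaves (nodes with no children): A, B, D, E, G, K, L

Answer: 7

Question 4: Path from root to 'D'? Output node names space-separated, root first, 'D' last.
Answer: J H M D

Derivation:
Walk down from root: J -> H -> M -> D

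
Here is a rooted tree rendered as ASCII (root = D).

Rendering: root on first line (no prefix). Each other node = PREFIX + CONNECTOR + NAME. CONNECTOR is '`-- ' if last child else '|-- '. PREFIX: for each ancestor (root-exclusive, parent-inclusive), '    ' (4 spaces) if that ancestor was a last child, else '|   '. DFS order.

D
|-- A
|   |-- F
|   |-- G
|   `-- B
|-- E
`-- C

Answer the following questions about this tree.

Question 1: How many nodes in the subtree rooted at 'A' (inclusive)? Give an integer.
Subtree rooted at A contains: A, B, F, G
Count = 4

Answer: 4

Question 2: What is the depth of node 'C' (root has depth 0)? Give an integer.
Path from root to C: D -> C
Depth = number of edges = 1

Answer: 1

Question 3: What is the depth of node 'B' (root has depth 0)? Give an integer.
Path from root to B: D -> A -> B
Depth = number of edges = 2

Answer: 2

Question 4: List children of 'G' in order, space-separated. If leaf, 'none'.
Answer: none

Derivation:
Node G's children (from adjacency): (leaf)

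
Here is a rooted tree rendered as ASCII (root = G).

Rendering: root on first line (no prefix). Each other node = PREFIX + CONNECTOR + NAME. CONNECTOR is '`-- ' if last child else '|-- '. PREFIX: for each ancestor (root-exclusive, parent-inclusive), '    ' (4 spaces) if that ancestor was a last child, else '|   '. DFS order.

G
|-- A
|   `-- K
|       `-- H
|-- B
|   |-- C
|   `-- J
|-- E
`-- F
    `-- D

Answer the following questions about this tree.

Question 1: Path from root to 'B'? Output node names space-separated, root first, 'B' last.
Walk down from root: G -> B

Answer: G B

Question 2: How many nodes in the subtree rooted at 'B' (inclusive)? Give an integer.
Answer: 3

Derivation:
Subtree rooted at B contains: B, C, J
Count = 3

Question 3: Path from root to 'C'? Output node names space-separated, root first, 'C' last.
Answer: G B C

Derivation:
Walk down from root: G -> B -> C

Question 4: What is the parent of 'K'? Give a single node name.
Scan adjacency: K appears as child of A

Answer: A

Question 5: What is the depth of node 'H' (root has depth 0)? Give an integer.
Path from root to H: G -> A -> K -> H
Depth = number of edges = 3

Answer: 3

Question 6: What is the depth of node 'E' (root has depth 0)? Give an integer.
Answer: 1

Derivation:
Path from root to E: G -> E
Depth = number of edges = 1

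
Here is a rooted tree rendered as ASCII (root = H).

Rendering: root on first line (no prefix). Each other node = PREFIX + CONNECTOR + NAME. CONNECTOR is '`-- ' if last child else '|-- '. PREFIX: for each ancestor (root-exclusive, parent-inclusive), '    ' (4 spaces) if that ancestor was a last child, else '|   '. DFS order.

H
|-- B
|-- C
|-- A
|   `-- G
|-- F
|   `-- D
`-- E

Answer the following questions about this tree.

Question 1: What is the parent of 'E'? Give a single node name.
Scan adjacency: E appears as child of H

Answer: H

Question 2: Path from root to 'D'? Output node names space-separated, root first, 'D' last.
Answer: H F D

Derivation:
Walk down from root: H -> F -> D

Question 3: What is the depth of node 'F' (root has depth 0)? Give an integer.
Path from root to F: H -> F
Depth = number of edges = 1

Answer: 1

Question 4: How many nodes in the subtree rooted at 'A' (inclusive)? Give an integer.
Answer: 2

Derivation:
Subtree rooted at A contains: A, G
Count = 2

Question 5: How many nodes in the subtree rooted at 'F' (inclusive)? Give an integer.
Subtree rooted at F contains: D, F
Count = 2

Answer: 2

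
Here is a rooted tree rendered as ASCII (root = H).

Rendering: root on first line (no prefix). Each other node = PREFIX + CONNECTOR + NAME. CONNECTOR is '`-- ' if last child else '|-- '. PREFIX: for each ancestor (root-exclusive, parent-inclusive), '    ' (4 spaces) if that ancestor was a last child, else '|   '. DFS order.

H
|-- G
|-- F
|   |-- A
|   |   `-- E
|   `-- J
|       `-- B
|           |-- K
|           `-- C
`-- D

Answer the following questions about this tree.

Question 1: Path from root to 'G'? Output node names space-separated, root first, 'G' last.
Walk down from root: H -> G

Answer: H G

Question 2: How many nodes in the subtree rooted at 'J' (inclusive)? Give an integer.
Answer: 4

Derivation:
Subtree rooted at J contains: B, C, J, K
Count = 4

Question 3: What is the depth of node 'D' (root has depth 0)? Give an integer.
Path from root to D: H -> D
Depth = number of edges = 1

Answer: 1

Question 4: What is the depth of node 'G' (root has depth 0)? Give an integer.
Path from root to G: H -> G
Depth = number of edges = 1

Answer: 1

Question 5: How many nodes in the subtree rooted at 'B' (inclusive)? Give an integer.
Subtree rooted at B contains: B, C, K
Count = 3

Answer: 3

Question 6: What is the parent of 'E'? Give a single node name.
Scan adjacency: E appears as child of A

Answer: A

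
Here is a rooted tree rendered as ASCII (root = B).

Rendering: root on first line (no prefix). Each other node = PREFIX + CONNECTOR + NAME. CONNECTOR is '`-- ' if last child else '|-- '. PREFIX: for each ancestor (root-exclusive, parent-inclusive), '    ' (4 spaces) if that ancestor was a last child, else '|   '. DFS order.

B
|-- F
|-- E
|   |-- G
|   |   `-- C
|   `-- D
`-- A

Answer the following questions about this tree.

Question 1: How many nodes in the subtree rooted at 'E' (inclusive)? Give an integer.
Answer: 4

Derivation:
Subtree rooted at E contains: C, D, E, G
Count = 4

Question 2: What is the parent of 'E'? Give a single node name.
Scan adjacency: E appears as child of B

Answer: B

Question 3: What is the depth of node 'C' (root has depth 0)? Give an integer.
Answer: 3

Derivation:
Path from root to C: B -> E -> G -> C
Depth = number of edges = 3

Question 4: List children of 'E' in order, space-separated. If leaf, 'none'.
Answer: G D

Derivation:
Node E's children (from adjacency): G, D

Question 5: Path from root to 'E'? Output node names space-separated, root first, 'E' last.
Answer: B E

Derivation:
Walk down from root: B -> E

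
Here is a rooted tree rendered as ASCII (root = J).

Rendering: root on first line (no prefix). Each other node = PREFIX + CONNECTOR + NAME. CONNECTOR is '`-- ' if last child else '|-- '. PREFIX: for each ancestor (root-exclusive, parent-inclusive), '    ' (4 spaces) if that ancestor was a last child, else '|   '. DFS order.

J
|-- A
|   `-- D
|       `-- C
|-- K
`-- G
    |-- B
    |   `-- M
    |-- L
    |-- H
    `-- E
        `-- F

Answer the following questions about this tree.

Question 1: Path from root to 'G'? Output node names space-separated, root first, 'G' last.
Walk down from root: J -> G

Answer: J G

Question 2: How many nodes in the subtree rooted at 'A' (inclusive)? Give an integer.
Answer: 3

Derivation:
Subtree rooted at A contains: A, C, D
Count = 3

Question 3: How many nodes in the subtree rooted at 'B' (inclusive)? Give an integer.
Subtree rooted at B contains: B, M
Count = 2

Answer: 2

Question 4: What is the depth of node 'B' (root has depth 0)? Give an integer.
Path from root to B: J -> G -> B
Depth = number of edges = 2

Answer: 2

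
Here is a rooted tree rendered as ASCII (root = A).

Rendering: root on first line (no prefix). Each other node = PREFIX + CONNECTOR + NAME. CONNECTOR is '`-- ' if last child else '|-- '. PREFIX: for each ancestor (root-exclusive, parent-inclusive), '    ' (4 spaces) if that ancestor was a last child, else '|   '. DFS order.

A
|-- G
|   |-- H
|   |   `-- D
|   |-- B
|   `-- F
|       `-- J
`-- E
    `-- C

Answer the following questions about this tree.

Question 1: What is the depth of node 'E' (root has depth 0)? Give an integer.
Answer: 1

Derivation:
Path from root to E: A -> E
Depth = number of edges = 1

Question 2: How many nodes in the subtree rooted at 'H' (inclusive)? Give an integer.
Subtree rooted at H contains: D, H
Count = 2

Answer: 2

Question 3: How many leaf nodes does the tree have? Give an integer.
Leaves (nodes with no children): B, C, D, J

Answer: 4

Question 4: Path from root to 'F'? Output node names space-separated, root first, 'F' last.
Walk down from root: A -> G -> F

Answer: A G F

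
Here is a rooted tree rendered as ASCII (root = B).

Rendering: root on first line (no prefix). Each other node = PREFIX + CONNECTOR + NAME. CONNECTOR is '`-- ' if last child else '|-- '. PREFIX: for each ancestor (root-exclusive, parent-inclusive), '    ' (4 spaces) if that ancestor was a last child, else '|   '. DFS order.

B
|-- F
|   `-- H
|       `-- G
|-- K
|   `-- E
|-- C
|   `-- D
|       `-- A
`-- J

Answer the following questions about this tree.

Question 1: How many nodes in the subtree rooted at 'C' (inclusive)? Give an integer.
Answer: 3

Derivation:
Subtree rooted at C contains: A, C, D
Count = 3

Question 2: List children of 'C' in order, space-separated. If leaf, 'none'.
Node C's children (from adjacency): D

Answer: D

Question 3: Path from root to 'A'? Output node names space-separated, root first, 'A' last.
Walk down from root: B -> C -> D -> A

Answer: B C D A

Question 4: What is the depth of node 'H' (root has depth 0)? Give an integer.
Answer: 2

Derivation:
Path from root to H: B -> F -> H
Depth = number of edges = 2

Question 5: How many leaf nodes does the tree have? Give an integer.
Leaves (nodes with no children): A, E, G, J

Answer: 4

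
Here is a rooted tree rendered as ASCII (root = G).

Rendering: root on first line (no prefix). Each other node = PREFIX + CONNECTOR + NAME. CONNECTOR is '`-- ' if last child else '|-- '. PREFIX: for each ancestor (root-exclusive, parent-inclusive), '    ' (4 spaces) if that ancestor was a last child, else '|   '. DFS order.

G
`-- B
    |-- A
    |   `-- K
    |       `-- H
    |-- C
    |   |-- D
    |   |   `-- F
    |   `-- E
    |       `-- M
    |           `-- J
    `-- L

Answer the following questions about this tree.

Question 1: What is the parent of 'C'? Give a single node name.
Scan adjacency: C appears as child of B

Answer: B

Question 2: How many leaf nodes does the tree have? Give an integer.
Leaves (nodes with no children): F, H, J, L

Answer: 4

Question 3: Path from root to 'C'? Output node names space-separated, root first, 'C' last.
Answer: G B C

Derivation:
Walk down from root: G -> B -> C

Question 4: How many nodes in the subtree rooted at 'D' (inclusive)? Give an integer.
Subtree rooted at D contains: D, F
Count = 2

Answer: 2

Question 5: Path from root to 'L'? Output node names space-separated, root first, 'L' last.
Walk down from root: G -> B -> L

Answer: G B L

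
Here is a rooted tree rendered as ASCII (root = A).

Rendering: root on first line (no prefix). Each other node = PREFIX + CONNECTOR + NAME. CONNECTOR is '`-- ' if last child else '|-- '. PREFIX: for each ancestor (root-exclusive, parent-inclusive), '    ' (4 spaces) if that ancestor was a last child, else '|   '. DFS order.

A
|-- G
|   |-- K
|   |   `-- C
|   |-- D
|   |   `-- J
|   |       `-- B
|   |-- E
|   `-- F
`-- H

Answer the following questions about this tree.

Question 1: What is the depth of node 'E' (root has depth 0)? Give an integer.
Path from root to E: A -> G -> E
Depth = number of edges = 2

Answer: 2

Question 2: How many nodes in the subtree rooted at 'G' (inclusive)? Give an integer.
Answer: 8

Derivation:
Subtree rooted at G contains: B, C, D, E, F, G, J, K
Count = 8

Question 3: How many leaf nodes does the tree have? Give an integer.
Answer: 5

Derivation:
Leaves (nodes with no children): B, C, E, F, H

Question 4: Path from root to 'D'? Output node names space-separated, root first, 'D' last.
Answer: A G D

Derivation:
Walk down from root: A -> G -> D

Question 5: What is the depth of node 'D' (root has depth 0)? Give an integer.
Path from root to D: A -> G -> D
Depth = number of edges = 2

Answer: 2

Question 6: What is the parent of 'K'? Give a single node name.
Scan adjacency: K appears as child of G

Answer: G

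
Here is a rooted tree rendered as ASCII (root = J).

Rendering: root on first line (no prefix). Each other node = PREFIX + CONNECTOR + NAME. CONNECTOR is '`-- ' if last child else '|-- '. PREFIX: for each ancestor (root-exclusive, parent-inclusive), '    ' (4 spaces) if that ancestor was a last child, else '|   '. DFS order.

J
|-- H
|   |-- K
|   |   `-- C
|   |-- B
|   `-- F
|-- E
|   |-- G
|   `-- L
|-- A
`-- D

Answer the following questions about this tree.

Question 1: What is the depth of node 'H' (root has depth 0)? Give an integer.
Path from root to H: J -> H
Depth = number of edges = 1

Answer: 1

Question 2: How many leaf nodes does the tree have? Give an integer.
Answer: 7

Derivation:
Leaves (nodes with no children): A, B, C, D, F, G, L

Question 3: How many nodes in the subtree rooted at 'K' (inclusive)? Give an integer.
Answer: 2

Derivation:
Subtree rooted at K contains: C, K
Count = 2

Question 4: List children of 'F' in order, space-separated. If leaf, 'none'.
Node F's children (from adjacency): (leaf)

Answer: none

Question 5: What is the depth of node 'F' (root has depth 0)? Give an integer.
Path from root to F: J -> H -> F
Depth = number of edges = 2

Answer: 2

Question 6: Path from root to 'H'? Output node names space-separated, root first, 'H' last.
Walk down from root: J -> H

Answer: J H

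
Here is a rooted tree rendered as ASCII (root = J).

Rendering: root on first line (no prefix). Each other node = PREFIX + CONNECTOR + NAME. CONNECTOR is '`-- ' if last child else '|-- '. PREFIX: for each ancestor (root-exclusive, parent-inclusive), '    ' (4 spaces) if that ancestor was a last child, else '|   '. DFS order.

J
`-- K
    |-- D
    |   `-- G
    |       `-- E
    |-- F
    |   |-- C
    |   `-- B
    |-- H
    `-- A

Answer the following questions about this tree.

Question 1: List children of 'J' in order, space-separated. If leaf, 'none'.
Answer: K

Derivation:
Node J's children (from adjacency): K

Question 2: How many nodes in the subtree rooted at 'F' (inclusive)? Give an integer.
Answer: 3

Derivation:
Subtree rooted at F contains: B, C, F
Count = 3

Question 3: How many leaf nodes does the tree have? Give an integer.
Answer: 5

Derivation:
Leaves (nodes with no children): A, B, C, E, H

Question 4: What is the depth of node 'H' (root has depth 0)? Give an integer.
Answer: 2

Derivation:
Path from root to H: J -> K -> H
Depth = number of edges = 2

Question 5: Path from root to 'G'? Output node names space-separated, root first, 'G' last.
Walk down from root: J -> K -> D -> G

Answer: J K D G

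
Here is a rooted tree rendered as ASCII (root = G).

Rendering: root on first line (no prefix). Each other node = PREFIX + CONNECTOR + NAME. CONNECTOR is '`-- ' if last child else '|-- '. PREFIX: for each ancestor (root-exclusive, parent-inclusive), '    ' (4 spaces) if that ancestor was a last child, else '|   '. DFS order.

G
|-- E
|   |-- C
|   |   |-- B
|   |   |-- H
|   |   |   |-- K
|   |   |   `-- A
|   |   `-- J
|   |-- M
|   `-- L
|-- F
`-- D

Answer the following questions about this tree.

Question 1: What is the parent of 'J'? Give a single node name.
Scan adjacency: J appears as child of C

Answer: C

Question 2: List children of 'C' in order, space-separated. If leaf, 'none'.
Answer: B H J

Derivation:
Node C's children (from adjacency): B, H, J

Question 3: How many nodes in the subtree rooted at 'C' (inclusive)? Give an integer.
Subtree rooted at C contains: A, B, C, H, J, K
Count = 6

Answer: 6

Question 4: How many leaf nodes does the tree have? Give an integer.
Answer: 8

Derivation:
Leaves (nodes with no children): A, B, D, F, J, K, L, M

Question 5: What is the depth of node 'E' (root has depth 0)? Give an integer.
Answer: 1

Derivation:
Path from root to E: G -> E
Depth = number of edges = 1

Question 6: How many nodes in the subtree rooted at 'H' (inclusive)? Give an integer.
Subtree rooted at H contains: A, H, K
Count = 3

Answer: 3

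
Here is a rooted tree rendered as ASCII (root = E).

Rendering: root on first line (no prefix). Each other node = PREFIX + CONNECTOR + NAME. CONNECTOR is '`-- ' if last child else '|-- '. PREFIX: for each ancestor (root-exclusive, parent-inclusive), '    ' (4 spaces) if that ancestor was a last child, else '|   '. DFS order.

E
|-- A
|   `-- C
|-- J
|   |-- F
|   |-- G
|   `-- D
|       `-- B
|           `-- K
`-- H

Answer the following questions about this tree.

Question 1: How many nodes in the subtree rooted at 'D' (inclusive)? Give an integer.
Subtree rooted at D contains: B, D, K
Count = 3

Answer: 3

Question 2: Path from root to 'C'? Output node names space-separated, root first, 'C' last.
Answer: E A C

Derivation:
Walk down from root: E -> A -> C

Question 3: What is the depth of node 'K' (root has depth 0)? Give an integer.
Answer: 4

Derivation:
Path from root to K: E -> J -> D -> B -> K
Depth = number of edges = 4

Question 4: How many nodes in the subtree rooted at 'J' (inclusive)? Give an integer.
Answer: 6

Derivation:
Subtree rooted at J contains: B, D, F, G, J, K
Count = 6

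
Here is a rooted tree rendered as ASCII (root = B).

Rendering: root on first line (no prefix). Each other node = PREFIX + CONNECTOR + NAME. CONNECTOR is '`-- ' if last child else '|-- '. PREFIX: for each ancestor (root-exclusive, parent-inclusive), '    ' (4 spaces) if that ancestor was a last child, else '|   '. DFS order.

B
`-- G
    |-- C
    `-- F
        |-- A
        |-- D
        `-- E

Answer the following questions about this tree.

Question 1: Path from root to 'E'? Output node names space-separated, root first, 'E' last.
Answer: B G F E

Derivation:
Walk down from root: B -> G -> F -> E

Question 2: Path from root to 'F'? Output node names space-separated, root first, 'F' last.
Answer: B G F

Derivation:
Walk down from root: B -> G -> F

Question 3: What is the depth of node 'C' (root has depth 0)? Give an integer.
Path from root to C: B -> G -> C
Depth = number of edges = 2

Answer: 2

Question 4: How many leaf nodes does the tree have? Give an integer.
Answer: 4

Derivation:
Leaves (nodes with no children): A, C, D, E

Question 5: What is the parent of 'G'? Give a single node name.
Scan adjacency: G appears as child of B

Answer: B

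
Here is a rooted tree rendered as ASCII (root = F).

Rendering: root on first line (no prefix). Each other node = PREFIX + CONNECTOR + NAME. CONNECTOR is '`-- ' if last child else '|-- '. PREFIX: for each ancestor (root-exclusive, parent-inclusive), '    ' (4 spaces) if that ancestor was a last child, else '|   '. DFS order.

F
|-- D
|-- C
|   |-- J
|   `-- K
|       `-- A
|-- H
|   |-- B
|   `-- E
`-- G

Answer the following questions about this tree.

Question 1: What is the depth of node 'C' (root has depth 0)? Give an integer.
Answer: 1

Derivation:
Path from root to C: F -> C
Depth = number of edges = 1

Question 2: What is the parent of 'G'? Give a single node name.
Scan adjacency: G appears as child of F

Answer: F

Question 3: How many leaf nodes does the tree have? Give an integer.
Leaves (nodes with no children): A, B, D, E, G, J

Answer: 6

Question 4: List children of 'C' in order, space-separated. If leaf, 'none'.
Answer: J K

Derivation:
Node C's children (from adjacency): J, K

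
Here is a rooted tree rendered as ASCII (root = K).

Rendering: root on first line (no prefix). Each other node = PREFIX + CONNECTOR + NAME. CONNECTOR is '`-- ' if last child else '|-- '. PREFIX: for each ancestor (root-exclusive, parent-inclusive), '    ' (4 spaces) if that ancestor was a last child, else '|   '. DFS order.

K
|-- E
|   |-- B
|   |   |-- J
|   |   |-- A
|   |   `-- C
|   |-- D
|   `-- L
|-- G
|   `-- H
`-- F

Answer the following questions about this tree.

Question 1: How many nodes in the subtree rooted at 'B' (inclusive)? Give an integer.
Subtree rooted at B contains: A, B, C, J
Count = 4

Answer: 4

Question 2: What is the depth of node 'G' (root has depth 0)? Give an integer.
Answer: 1

Derivation:
Path from root to G: K -> G
Depth = number of edges = 1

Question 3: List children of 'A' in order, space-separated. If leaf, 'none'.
Answer: none

Derivation:
Node A's children (from adjacency): (leaf)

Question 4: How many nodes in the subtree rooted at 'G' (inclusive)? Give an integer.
Answer: 2

Derivation:
Subtree rooted at G contains: G, H
Count = 2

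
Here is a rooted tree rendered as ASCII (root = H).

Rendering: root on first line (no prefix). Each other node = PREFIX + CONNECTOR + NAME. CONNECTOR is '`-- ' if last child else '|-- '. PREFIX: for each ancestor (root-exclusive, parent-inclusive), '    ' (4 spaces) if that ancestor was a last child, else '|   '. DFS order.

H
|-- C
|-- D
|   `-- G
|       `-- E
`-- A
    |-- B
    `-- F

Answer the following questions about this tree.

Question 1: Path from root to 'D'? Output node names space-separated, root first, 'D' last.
Walk down from root: H -> D

Answer: H D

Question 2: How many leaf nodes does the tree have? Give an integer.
Answer: 4

Derivation:
Leaves (nodes with no children): B, C, E, F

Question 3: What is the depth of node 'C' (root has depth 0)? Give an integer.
Answer: 1

Derivation:
Path from root to C: H -> C
Depth = number of edges = 1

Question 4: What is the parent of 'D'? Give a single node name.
Scan adjacency: D appears as child of H

Answer: H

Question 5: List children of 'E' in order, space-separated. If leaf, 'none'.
Answer: none

Derivation:
Node E's children (from adjacency): (leaf)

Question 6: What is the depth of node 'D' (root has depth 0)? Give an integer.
Answer: 1

Derivation:
Path from root to D: H -> D
Depth = number of edges = 1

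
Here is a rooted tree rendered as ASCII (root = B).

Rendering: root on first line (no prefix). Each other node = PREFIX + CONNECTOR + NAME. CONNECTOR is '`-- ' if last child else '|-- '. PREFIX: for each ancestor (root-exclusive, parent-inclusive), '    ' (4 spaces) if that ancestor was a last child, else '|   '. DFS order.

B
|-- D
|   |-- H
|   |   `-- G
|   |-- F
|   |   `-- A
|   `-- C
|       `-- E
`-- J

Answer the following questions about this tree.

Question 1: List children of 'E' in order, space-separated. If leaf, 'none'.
Answer: none

Derivation:
Node E's children (from adjacency): (leaf)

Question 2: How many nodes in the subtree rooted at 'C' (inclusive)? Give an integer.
Subtree rooted at C contains: C, E
Count = 2

Answer: 2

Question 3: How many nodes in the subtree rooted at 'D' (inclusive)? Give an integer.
Subtree rooted at D contains: A, C, D, E, F, G, H
Count = 7

Answer: 7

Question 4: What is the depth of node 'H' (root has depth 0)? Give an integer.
Answer: 2

Derivation:
Path from root to H: B -> D -> H
Depth = number of edges = 2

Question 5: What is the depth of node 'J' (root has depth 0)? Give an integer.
Path from root to J: B -> J
Depth = number of edges = 1

Answer: 1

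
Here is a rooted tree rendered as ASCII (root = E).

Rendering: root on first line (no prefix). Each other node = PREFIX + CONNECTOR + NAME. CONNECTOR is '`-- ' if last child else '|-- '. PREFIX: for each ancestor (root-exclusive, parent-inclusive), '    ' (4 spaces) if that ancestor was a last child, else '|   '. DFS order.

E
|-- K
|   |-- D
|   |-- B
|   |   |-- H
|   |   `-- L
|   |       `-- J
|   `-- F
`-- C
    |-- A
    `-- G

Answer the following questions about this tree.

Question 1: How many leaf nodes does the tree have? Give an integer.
Answer: 6

Derivation:
Leaves (nodes with no children): A, D, F, G, H, J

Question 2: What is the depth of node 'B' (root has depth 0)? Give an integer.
Answer: 2

Derivation:
Path from root to B: E -> K -> B
Depth = number of edges = 2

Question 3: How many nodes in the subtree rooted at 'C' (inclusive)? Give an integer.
Answer: 3

Derivation:
Subtree rooted at C contains: A, C, G
Count = 3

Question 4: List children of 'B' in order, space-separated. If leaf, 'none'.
Node B's children (from adjacency): H, L

Answer: H L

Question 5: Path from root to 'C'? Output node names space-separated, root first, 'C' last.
Walk down from root: E -> C

Answer: E C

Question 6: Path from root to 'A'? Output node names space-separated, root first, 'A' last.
Answer: E C A

Derivation:
Walk down from root: E -> C -> A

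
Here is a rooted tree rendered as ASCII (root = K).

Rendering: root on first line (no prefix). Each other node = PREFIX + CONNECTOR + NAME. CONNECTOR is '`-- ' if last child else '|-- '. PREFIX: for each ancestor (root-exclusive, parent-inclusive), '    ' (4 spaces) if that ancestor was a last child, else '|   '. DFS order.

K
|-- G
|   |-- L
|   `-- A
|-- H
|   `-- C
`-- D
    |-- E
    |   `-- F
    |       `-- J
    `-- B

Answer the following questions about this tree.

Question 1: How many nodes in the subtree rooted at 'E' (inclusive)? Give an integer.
Subtree rooted at E contains: E, F, J
Count = 3

Answer: 3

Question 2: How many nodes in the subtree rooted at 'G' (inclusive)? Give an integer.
Subtree rooted at G contains: A, G, L
Count = 3

Answer: 3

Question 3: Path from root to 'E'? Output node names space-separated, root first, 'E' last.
Walk down from root: K -> D -> E

Answer: K D E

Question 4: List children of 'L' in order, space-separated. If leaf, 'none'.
Node L's children (from adjacency): (leaf)

Answer: none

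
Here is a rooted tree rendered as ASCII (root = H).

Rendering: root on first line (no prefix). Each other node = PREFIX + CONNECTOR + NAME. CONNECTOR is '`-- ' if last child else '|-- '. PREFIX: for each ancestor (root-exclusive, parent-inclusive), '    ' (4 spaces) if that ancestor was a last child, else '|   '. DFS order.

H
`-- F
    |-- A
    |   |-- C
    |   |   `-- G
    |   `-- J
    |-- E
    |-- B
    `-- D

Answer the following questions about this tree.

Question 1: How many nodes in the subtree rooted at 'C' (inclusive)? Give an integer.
Subtree rooted at C contains: C, G
Count = 2

Answer: 2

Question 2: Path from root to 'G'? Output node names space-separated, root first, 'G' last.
Answer: H F A C G

Derivation:
Walk down from root: H -> F -> A -> C -> G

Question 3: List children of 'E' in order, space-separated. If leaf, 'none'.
Node E's children (from adjacency): (leaf)

Answer: none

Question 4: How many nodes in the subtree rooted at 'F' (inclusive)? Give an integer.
Subtree rooted at F contains: A, B, C, D, E, F, G, J
Count = 8

Answer: 8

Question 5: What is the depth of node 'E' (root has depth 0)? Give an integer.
Path from root to E: H -> F -> E
Depth = number of edges = 2

Answer: 2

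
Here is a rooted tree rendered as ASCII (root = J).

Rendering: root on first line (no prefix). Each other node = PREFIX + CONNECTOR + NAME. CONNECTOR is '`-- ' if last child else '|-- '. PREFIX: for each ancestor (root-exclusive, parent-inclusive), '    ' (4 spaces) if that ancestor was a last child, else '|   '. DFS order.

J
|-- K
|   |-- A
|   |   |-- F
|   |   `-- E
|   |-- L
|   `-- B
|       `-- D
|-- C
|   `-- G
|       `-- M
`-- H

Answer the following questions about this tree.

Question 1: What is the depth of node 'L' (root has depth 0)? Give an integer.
Answer: 2

Derivation:
Path from root to L: J -> K -> L
Depth = number of edges = 2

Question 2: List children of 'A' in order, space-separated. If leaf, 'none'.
Answer: F E

Derivation:
Node A's children (from adjacency): F, E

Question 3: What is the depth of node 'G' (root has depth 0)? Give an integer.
Answer: 2

Derivation:
Path from root to G: J -> C -> G
Depth = number of edges = 2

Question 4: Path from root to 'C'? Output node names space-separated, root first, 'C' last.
Walk down from root: J -> C

Answer: J C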